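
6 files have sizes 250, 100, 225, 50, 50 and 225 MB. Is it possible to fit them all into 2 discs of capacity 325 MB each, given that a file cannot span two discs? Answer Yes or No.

No

Total = 900 MB; ⌈900/325⌉ = 3.
At least 3 discs are required, but only 2 are allowed.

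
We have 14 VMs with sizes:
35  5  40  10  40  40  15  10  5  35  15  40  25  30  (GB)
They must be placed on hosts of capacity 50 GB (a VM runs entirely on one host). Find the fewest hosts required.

8

Total = 40 + 40 + 40 + 40 + 35 + 35 + 30 + 25 + 15 + 15 + 10 + 10 + 5 + 5 = 345 GB.
Lower bound: ⌈345/50⌉ = 7 hosts.
A packing using 8 hosts:
  host 1: 40 + 10 = 50
  host 2: 40 + 10 = 50
  host 3: 40 + 5 + 5 = 50
  host 4: 40 = 40
  host 5: 35 + 15 = 50
  host 6: 35 + 15 = 50
  host 7: 30 = 30
  host 8: 25 = 25
No arrangement into 7 hosts stays within capacity, so 8 is optimal.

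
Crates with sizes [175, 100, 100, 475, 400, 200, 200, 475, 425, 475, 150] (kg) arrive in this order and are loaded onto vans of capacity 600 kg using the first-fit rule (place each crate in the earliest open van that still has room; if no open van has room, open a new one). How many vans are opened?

6

  175 → van 1 (new)  [load 175/600]
  100 → van 1  [load 275/600]
  100 → van 1  [load 375/600]
  475 → van 2 (new)  [load 475/600]
  400 → van 3 (new)  [load 400/600]
  200 → van 1  [load 575/600]
  200 → van 3  [load 600/600]
  475 → van 4 (new)  [load 475/600]
  425 → van 5 (new)  [load 425/600]
  475 → van 6 (new)  [load 475/600]
  150 → van 5  [load 575/600]
6 vans opened.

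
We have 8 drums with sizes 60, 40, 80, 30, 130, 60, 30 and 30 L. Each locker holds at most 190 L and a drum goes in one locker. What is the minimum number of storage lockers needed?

Total = 130 + 80 + 60 + 60 + 40 + 30 + 30 + 30 = 460 L.
Lower bound: ⌈460/190⌉ = 3 storage lockers.
A packing using 3 storage lockers:
  locker 1: 130 + 60 = 190
  locker 2: 80 + 60 + 40 = 180
  locker 3: 30 + 30 + 30 = 90
This matches the lower bound, so 3 is optimal.

3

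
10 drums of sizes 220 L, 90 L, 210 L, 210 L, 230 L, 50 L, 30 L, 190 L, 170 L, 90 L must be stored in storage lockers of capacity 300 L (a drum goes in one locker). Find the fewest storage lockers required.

6

Total = 230 + 220 + 210 + 210 + 190 + 170 + 90 + 90 + 50 + 30 = 1490 L.
Lower bound: ⌈1490/300⌉ = 5 storage lockers.
Also, 6 drums each exceed 150 L, and no two of those can share a locker, so at least 6 storage lockers are needed.
A packing using 6 storage lockers:
  locker 1: 230 + 50 = 280
  locker 2: 220 + 30 = 250
  locker 3: 210 + 90 = 300
  locker 4: 210 + 90 = 300
  locker 5: 190 = 190
  locker 6: 170 = 170
This matches the lower bound, so 6 is optimal.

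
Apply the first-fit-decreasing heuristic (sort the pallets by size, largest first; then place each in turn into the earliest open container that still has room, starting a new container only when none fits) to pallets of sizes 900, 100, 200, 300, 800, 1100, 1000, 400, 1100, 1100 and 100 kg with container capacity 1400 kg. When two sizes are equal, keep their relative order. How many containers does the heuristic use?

6

Sorted descending: 1100, 1100, 1100, 1000, 900, 800, 400, 300, 200, 100, 100.
  1100 → container 1 (new)  [load 1100/1400]
  1100 → container 2 (new)  [load 1100/1400]
  1100 → container 3 (new)  [load 1100/1400]
  1000 → container 4 (new)  [load 1000/1400]
  900 → container 5 (new)  [load 900/1400]
  800 → container 6 (new)  [load 800/1400]
  400 → container 4  [load 1400/1400]
  300 → container 1  [load 1400/1400]
  200 → container 2  [load 1300/1400]
  100 → container 2  [load 1400/1400]
  100 → container 3  [load 1200/1400]
6 containers opened.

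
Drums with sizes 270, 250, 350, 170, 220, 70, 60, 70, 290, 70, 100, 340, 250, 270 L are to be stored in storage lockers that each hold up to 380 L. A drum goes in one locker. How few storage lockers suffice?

Total = 350 + 340 + 290 + 270 + 270 + 250 + 250 + 220 + 170 + 100 + 70 + 70 + 70 + 60 = 2780 L.
Lower bound: ⌈2780/380⌉ = 8 storage lockers.
A packing using 9 storage lockers:
  locker 1: 350 = 350
  locker 2: 340 = 340
  locker 3: 290 + 70 = 360
  locker 4: 270 + 100 = 370
  locker 5: 270 + 70 = 340
  locker 6: 250 + 70 + 60 = 380
  locker 7: 250 = 250
  locker 8: 220 = 220
  locker 9: 170 = 170
No arrangement into 8 storage lockers stays within capacity, so 9 is optimal.

9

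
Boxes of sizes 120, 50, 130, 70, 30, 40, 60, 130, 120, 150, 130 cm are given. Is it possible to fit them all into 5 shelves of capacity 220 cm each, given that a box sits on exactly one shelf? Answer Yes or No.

Total = 1030 cm; ⌈1030/220⌉ = 5.
6 boxes each exceed half the capacity and cannot share a shelf, forcing at least 6 shelves.
At least 6 shelves are required, but only 5 are allowed.

No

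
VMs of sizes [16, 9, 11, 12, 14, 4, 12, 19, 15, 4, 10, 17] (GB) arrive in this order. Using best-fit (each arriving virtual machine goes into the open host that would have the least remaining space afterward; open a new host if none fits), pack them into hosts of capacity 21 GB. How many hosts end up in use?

9

  16 → host 1 (new)  [load 16/21]
  9 → host 2 (new)  [load 9/21]
  11 → host 2  [load 20/21]
  12 → host 3 (new)  [load 12/21]
  14 → host 4 (new)  [load 14/21]
  4 → host 1  [load 20/21]
  12 → host 5 (new)  [load 12/21]
  19 → host 6 (new)  [load 19/21]
  15 → host 7 (new)  [load 15/21]
  4 → host 7  [load 19/21]
  10 → host 8 (new)  [load 10/21]
  17 → host 9 (new)  [load 17/21]
9 hosts opened.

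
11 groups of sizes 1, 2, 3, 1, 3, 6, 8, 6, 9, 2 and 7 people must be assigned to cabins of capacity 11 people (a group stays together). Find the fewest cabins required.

Total = 9 + 8 + 7 + 6 + 6 + 3 + 3 + 2 + 2 + 1 + 1 = 48 people.
Lower bound: ⌈48/11⌉ = 5 cabins.
A packing using 5 cabins:
  cabin 1: 9 + 2 = 11
  cabin 2: 8 + 3 = 11
  cabin 3: 7 + 3 + 1 = 11
  cabin 4: 6 + 2 + 1 = 9
  cabin 5: 6 = 6
This matches the lower bound, so 5 is optimal.

5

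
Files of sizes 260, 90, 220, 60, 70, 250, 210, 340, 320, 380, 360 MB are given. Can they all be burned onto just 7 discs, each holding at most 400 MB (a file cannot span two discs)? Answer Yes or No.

No

Total = 2560 MB; ⌈2560/400⌉ = 7.
8 files each exceed half the capacity and cannot share a disc, forcing at least 8 discs.
At least 8 discs are required, but only 7 are allowed.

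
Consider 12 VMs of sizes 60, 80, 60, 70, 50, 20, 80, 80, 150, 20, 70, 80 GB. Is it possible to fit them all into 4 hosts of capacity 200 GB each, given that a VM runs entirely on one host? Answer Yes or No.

Total = 820 GB; ⌈820/200⌉ = 5.
At least 5 hosts are required, but only 4 are allowed.

No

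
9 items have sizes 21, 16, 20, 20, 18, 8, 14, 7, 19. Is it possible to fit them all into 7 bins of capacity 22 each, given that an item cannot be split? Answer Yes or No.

No

Total = 143; ⌈143/22⌉ = 7.
The bound of 7 does not rule out 7, but exhaustive search shows no assignment into 7 bins of capacity 22 exists — the minimum is 8.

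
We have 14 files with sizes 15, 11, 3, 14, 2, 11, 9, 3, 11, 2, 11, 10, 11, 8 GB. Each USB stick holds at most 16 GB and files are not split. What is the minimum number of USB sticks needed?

10

Total = 15 + 14 + 11 + 11 + 11 + 11 + 11 + 10 + 9 + 8 + 3 + 3 + 2 + 2 = 121 GB.
Lower bound: ⌈121/16⌉ = 8 USB sticks.
Also, 9 files each exceed 8 GB, and no two of those can share a USB stick, so at least 9 USB sticks are needed.
A packing using 10 USB sticks:
  USB stick 1: 15 = 15
  USB stick 2: 14 + 2 = 16
  USB stick 3: 11 + 3 + 2 = 16
  USB stick 4: 11 + 3 = 14
  USB stick 5: 11 = 11
  USB stick 6: 11 = 11
  USB stick 7: 11 = 11
  USB stick 8: 10 = 10
  USB stick 9: 9 = 9
  USB stick 10: 8 = 8
No arrangement into 9 USB sticks stays within capacity, so 10 is optimal.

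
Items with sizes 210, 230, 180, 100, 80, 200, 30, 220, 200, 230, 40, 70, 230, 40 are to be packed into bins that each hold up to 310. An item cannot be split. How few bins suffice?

Total = 230 + 230 + 230 + 220 + 210 + 200 + 200 + 180 + 100 + 80 + 70 + 40 + 40 + 30 = 2060.
Lower bound: ⌈2060/310⌉ = 7 bins.
Also, 8 items each exceed 155, and no two of those can share a bin, so at least 8 bins are needed.
A packing using 8 bins:
  bin 1: 230 + 80 = 310
  bin 2: 230 + 70 = 300
  bin 3: 230 + 40 + 40 = 310
  bin 4: 220 + 30 = 250
  bin 5: 210 + 100 = 310
  bin 6: 200 = 200
  bin 7: 200 = 200
  bin 8: 180 = 180
This matches the lower bound, so 8 is optimal.

8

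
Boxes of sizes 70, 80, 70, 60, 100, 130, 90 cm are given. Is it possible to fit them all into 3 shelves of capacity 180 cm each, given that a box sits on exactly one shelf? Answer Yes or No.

Total = 600 cm; ⌈600/180⌉ = 4.
At least 4 shelves are required, but only 3 are allowed.

No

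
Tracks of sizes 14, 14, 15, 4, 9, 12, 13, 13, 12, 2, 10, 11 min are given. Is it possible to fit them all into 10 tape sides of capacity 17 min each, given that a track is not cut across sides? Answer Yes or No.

A valid assignment using 10 tape sides:
  side 1: 15 + 2 = 17
  side 2: 14 = 14
  side 3: 14 = 14
  side 4: 13 + 4 = 17
  side 5: 13 = 13
  side 6: 12 = 12
  side 7: 12 = 12
  side 8: 11 = 11
  side 9: 10 = 10
  side 10: 9 = 9
Every load is within 17 min, so 10 tape sides suffice.

Yes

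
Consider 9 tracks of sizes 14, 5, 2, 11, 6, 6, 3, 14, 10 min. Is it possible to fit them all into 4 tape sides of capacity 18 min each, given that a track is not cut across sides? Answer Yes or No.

Total = 71 min; ⌈71/18⌉ = 4.
The bound of 4 does not rule out 4, but exhaustive search shows no assignment into 4 tape sides of capacity 18 min exists — the minimum is 5.

No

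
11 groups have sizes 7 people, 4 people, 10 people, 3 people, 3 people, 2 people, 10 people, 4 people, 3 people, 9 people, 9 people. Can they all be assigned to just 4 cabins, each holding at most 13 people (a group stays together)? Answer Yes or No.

No

Total = 64 people; ⌈64/13⌉ = 5.
At least 5 cabins are required, but only 4 are allowed.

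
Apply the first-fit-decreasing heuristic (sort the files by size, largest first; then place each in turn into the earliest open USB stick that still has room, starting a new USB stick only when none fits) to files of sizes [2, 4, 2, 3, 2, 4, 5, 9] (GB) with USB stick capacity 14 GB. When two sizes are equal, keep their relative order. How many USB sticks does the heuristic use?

Sorted descending: 9, 5, 4, 4, 3, 2, 2, 2.
  9 → USB stick 1 (new)  [load 9/14]
  5 → USB stick 1  [load 14/14]
  4 → USB stick 2 (new)  [load 4/14]
  4 → USB stick 2  [load 8/14]
  3 → USB stick 2  [load 11/14]
  2 → USB stick 2  [load 13/14]
  2 → USB stick 3 (new)  [load 2/14]
  2 → USB stick 3  [load 4/14]
3 USB sticks opened.

3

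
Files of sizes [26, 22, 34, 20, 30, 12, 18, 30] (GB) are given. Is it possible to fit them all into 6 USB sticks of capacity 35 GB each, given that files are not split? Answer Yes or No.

No

Total = 192 GB; ⌈192/35⌉ = 6.
7 files each exceed half the capacity and cannot share a USB stick, forcing at least 7 USB sticks.
At least 7 USB sticks are required, but only 6 are allowed.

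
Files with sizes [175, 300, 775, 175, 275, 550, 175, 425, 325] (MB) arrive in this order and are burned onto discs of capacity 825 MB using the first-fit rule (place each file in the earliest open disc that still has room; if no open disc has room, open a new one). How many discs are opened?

  175 → disc 1 (new)  [load 175/825]
  300 → disc 1  [load 475/825]
  775 → disc 2 (new)  [load 775/825]
  175 → disc 1  [load 650/825]
  275 → disc 3 (new)  [load 275/825]
  550 → disc 3  [load 825/825]
  175 → disc 1  [load 825/825]
  425 → disc 4 (new)  [load 425/825]
  325 → disc 4  [load 750/825]
4 discs opened.

4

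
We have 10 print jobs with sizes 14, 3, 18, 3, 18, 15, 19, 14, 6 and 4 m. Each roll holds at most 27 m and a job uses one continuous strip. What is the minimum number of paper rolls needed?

6

Total = 19 + 18 + 18 + 15 + 14 + 14 + 6 + 4 + 3 + 3 = 114 m.
Lower bound: ⌈114/27⌉ = 5 paper rolls.
Also, 6 print jobs each exceed 27/2 m, and no two of those can share a roll, so at least 6 paper rolls are needed.
A packing using 6 paper rolls:
  roll 1: 19 + 6 = 25
  roll 2: 18 + 4 + 3 = 25
  roll 3: 18 + 3 = 21
  roll 4: 15 = 15
  roll 5: 14 = 14
  roll 6: 14 = 14
This matches the lower bound, so 6 is optimal.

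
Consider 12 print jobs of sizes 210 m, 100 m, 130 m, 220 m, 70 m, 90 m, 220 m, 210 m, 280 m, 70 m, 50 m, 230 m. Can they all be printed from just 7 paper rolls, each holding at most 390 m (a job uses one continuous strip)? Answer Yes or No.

Yes

A valid assignment using 6 paper rolls:
  roll 1: 280 + 100 = 380
  roll 2: 230 + 130 = 360
  roll 3: 220 + 90 + 70 = 380
  roll 4: 220 + 70 + 50 = 340
  roll 5: 210 = 210
  roll 6: 210 = 210
That uses only 6 ≤ 7, so 7 paper rolls are enough.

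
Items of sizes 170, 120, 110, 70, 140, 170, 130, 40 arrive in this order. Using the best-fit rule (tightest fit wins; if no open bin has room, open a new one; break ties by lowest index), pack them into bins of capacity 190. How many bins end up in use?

6

  170 → bin 1 (new)  [load 170/190]
  120 → bin 2 (new)  [load 120/190]
  110 → bin 3 (new)  [load 110/190]
  70 → bin 2  [load 190/190]
  140 → bin 4 (new)  [load 140/190]
  170 → bin 5 (new)  [load 170/190]
  130 → bin 6 (new)  [load 130/190]
  40 → bin 4  [load 180/190]
6 bins opened.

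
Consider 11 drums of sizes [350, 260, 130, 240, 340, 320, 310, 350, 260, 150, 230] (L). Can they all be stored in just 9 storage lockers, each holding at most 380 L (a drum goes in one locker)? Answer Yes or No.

Yes

A valid assignment using 9 storage lockers:
  locker 1: 350 = 350
  locker 2: 350 = 350
  locker 3: 340 = 340
  locker 4: 320 = 320
  locker 5: 310 = 310
  locker 6: 260 = 260
  locker 7: 260 = 260
  locker 8: 240 + 130 = 370
  locker 9: 230 + 150 = 380
Every load is within 380 L, so 9 storage lockers suffice.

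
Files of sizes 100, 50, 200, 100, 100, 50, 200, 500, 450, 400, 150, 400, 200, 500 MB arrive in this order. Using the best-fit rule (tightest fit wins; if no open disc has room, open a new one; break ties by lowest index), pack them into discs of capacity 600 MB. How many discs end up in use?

6

  100 → disc 1 (new)  [load 100/600]
  50 → disc 1  [load 150/600]
  200 → disc 1  [load 350/600]
  100 → disc 1  [load 450/600]
  100 → disc 1  [load 550/600]
  50 → disc 1  [load 600/600]
  200 → disc 2 (new)  [load 200/600]
  500 → disc 3 (new)  [load 500/600]
  450 → disc 4 (new)  [load 450/600]
  400 → disc 2  [load 600/600]
  150 → disc 4  [load 600/600]
  400 → disc 5 (new)  [load 400/600]
  200 → disc 5  [load 600/600]
  500 → disc 6 (new)  [load 500/600]
6 discs opened.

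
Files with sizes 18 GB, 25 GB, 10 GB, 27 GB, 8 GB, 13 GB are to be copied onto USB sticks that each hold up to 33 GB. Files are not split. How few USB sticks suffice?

Total = 27 + 25 + 18 + 13 + 10 + 8 = 101 GB.
Lower bound: ⌈101/33⌉ = 4 USB sticks.
A packing using 4 USB sticks:
  USB stick 1: 27 = 27
  USB stick 2: 25 + 8 = 33
  USB stick 3: 18 + 13 = 31
  USB stick 4: 10 = 10
This matches the lower bound, so 4 is optimal.

4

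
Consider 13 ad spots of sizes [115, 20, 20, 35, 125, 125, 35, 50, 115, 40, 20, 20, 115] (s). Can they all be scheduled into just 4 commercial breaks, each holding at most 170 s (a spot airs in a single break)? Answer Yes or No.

No

Total = 835 s; ⌈835/170⌉ = 5.
At least 5 commercial breaks are required, but only 4 are allowed.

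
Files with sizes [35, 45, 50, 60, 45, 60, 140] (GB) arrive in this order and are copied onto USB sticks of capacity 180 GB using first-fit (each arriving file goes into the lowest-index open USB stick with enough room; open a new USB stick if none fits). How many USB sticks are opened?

  35 → USB stick 1 (new)  [load 35/180]
  45 → USB stick 1  [load 80/180]
  50 → USB stick 1  [load 130/180]
  60 → USB stick 2 (new)  [load 60/180]
  45 → USB stick 1  [load 175/180]
  60 → USB stick 2  [load 120/180]
  140 → USB stick 3 (new)  [load 140/180]
3 USB sticks opened.

3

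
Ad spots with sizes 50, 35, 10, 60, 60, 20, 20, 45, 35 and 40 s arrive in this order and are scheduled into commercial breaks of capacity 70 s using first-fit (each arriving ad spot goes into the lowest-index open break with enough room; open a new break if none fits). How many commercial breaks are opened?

  50 → break 1 (new)  [load 50/70]
  35 → break 2 (new)  [load 35/70]
  10 → break 1  [load 60/70]
  60 → break 3 (new)  [load 60/70]
  60 → break 4 (new)  [load 60/70]
  20 → break 2  [load 55/70]
  20 → break 5 (new)  [load 20/70]
  45 → break 5  [load 65/70]
  35 → break 6 (new)  [load 35/70]
  40 → break 7 (new)  [load 40/70]
7 commercial breaks opened.

7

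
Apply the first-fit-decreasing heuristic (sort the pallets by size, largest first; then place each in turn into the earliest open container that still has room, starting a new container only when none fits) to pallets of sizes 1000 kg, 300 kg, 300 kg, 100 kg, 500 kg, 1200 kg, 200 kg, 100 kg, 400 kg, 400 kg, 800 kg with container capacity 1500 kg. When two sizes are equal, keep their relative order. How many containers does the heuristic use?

4

Sorted descending: 1200, 1000, 800, 500, 400, 400, 300, 300, 200, 100, 100.
  1200 → container 1 (new)  [load 1200/1500]
  1000 → container 2 (new)  [load 1000/1500]
  800 → container 3 (new)  [load 800/1500]
  500 → container 2  [load 1500/1500]
  400 → container 3  [load 1200/1500]
  400 → container 4 (new)  [load 400/1500]
  300 → container 1  [load 1500/1500]
  300 → container 3  [load 1500/1500]
  200 → container 4  [load 600/1500]
  100 → container 4  [load 700/1500]
  100 → container 4  [load 800/1500]
4 containers opened.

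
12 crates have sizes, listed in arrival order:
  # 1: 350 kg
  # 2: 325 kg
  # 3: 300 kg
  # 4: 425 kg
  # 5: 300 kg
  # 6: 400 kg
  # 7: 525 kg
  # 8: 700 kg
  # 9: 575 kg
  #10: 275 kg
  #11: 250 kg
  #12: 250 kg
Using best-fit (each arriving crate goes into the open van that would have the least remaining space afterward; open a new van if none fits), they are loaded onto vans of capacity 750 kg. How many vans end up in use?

  350 → van 1 (new)  [load 350/750]
  325 → van 1  [load 675/750]
  300 → van 2 (new)  [load 300/750]
  425 → van 2  [load 725/750]
  300 → van 3 (new)  [load 300/750]
  400 → van 3  [load 700/750]
  525 → van 4 (new)  [load 525/750]
  700 → van 5 (new)  [load 700/750]
  575 → van 6 (new)  [load 575/750]
  275 → van 7 (new)  [load 275/750]
  250 → van 7  [load 525/750]
  250 → van 8 (new)  [load 250/750]
8 vans opened.

8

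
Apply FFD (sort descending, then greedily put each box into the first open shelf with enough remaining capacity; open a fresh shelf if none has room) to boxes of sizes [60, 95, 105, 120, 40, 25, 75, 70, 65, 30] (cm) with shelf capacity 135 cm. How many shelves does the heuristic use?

6

Sorted descending: 120, 105, 95, 75, 70, 65, 60, 40, 30, 25.
  120 → shelf 1 (new)  [load 120/135]
  105 → shelf 2 (new)  [load 105/135]
  95 → shelf 3 (new)  [load 95/135]
  75 → shelf 4 (new)  [load 75/135]
  70 → shelf 5 (new)  [load 70/135]
  65 → shelf 5  [load 135/135]
  60 → shelf 4  [load 135/135]
  40 → shelf 3  [load 135/135]
  30 → shelf 2  [load 135/135]
  25 → shelf 6 (new)  [load 25/135]
6 shelves opened.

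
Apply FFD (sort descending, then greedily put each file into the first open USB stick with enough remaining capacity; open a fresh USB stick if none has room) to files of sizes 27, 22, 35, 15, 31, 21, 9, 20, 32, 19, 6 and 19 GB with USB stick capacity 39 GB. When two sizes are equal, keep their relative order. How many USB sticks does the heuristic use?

Sorted descending: 35, 32, 31, 27, 22, 21, 20, 19, 19, 15, 9, 6.
  35 → USB stick 1 (new)  [load 35/39]
  32 → USB stick 2 (new)  [load 32/39]
  31 → USB stick 3 (new)  [load 31/39]
  27 → USB stick 4 (new)  [load 27/39]
  22 → USB stick 5 (new)  [load 22/39]
  21 → USB stick 6 (new)  [load 21/39]
  20 → USB stick 7 (new)  [load 20/39]
  19 → USB stick 7  [load 39/39]
  19 → USB stick 8 (new)  [load 19/39]
  15 → USB stick 5  [load 37/39]
  9 → USB stick 4  [load 36/39]
  6 → USB stick 2  [load 38/39]
8 USB sticks opened.

8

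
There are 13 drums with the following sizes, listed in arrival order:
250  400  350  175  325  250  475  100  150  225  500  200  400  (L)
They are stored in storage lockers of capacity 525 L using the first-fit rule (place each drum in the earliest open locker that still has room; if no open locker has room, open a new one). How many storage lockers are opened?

8

  250 → locker 1 (new)  [load 250/525]
  400 → locker 2 (new)  [load 400/525]
  350 → locker 3 (new)  [load 350/525]
  175 → locker 1  [load 425/525]
  325 → locker 4 (new)  [load 325/525]
  250 → locker 5 (new)  [load 250/525]
  475 → locker 6 (new)  [load 475/525]
  100 → locker 1  [load 525/525]
  150 → locker 3  [load 500/525]
  225 → locker 5  [load 475/525]
  500 → locker 7 (new)  [load 500/525]
  200 → locker 4  [load 525/525]
  400 → locker 8 (new)  [load 400/525]
8 storage lockers opened.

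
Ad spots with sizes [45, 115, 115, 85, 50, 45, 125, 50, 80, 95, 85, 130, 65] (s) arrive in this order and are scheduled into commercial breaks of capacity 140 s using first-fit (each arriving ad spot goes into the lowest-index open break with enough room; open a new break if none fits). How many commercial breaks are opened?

10

  45 → break 1 (new)  [load 45/140]
  115 → break 2 (new)  [load 115/140]
  115 → break 3 (new)  [load 115/140]
  85 → break 1  [load 130/140]
  50 → break 4 (new)  [load 50/140]
  45 → break 4  [load 95/140]
  125 → break 5 (new)  [load 125/140]
  50 → break 6 (new)  [load 50/140]
  80 → break 6  [load 130/140]
  95 → break 7 (new)  [load 95/140]
  85 → break 8 (new)  [load 85/140]
  130 → break 9 (new)  [load 130/140]
  65 → break 10 (new)  [load 65/140]
10 commercial breaks opened.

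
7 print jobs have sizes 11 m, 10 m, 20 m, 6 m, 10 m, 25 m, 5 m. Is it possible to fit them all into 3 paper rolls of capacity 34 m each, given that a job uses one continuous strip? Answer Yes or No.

Yes

A valid assignment using 3 paper rolls:
  roll 1: 25 + 6 = 31
  roll 2: 20 + 11 = 31
  roll 3: 10 + 10 + 5 = 25
Every load is within 34 m, so 3 paper rolls suffice.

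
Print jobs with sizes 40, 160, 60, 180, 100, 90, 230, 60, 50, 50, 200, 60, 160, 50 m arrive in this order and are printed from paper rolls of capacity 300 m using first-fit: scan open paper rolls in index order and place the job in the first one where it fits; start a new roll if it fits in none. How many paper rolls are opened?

  40 → roll 1 (new)  [load 40/300]
  160 → roll 1  [load 200/300]
  60 → roll 1  [load 260/300]
  180 → roll 2 (new)  [load 180/300]
  100 → roll 2  [load 280/300]
  90 → roll 3 (new)  [load 90/300]
  230 → roll 4 (new)  [load 230/300]
  60 → roll 3  [load 150/300]
  50 → roll 3  [load 200/300]
  50 → roll 3  [load 250/300]
  200 → roll 5 (new)  [load 200/300]
  60 → roll 4  [load 290/300]
  160 → roll 6 (new)  [load 160/300]
  50 → roll 3  [load 300/300]
6 paper rolls opened.

6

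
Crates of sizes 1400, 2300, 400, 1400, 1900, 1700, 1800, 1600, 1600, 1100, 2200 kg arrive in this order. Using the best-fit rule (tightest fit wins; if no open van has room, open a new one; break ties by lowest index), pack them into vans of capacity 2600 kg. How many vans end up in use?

9

  1400 → van 1 (new)  [load 1400/2600]
  2300 → van 2 (new)  [load 2300/2600]
  400 → van 1  [load 1800/2600]
  1400 → van 3 (new)  [load 1400/2600]
  1900 → van 4 (new)  [load 1900/2600]
  1700 → van 5 (new)  [load 1700/2600]
  1800 → van 6 (new)  [load 1800/2600]
  1600 → van 7 (new)  [load 1600/2600]
  1600 → van 8 (new)  [load 1600/2600]
  1100 → van 3  [load 2500/2600]
  2200 → van 9 (new)  [load 2200/2600]
9 vans opened.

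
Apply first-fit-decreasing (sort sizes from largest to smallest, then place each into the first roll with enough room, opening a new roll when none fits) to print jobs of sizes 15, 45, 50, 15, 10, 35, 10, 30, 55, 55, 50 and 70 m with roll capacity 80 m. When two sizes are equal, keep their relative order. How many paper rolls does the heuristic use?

Sorted descending: 70, 55, 55, 50, 50, 45, 35, 30, 15, 15, 10, 10.
  70 → roll 1 (new)  [load 70/80]
  55 → roll 2 (new)  [load 55/80]
  55 → roll 3 (new)  [load 55/80]
  50 → roll 4 (new)  [load 50/80]
  50 → roll 5 (new)  [load 50/80]
  45 → roll 6 (new)  [load 45/80]
  35 → roll 6  [load 80/80]
  30 → roll 4  [load 80/80]
  15 → roll 2  [load 70/80]
  15 → roll 3  [load 70/80]
  10 → roll 1  [load 80/80]
  10 → roll 2  [load 80/80]
6 paper rolls opened.

6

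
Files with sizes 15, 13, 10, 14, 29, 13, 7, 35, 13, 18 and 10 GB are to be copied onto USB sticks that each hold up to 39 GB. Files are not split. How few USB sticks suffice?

5

Total = 35 + 29 + 18 + 15 + 14 + 13 + 13 + 13 + 10 + 10 + 7 = 177 GB.
Lower bound: ⌈177/39⌉ = 5 USB sticks.
A packing using 5 USB sticks:
  USB stick 1: 35 = 35
  USB stick 2: 29 + 10 = 39
  USB stick 3: 18 + 15 = 33
  USB stick 4: 14 + 13 + 10 = 37
  USB stick 5: 13 + 13 + 7 = 33
This matches the lower bound, so 5 is optimal.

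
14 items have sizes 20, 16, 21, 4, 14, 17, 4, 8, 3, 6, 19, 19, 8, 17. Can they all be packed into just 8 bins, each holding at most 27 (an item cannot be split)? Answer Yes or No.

Yes

A valid assignment using 8 bins:
  bin 1: 21 + 6 = 27
  bin 2: 20 + 4 + 3 = 27
  bin 3: 19 + 8 = 27
  bin 4: 19 + 8 = 27
  bin 5: 17 + 4 = 21
  bin 6: 17 = 17
  bin 7: 16 = 16
  bin 8: 14 = 14
Every load is within 27, so 8 bins suffice.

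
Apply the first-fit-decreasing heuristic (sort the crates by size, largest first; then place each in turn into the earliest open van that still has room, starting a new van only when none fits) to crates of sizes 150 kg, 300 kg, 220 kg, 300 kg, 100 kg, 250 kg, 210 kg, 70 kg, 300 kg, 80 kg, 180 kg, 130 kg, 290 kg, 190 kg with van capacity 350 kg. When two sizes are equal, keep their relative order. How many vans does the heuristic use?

9

Sorted descending: 300, 300, 300, 290, 250, 220, 210, 190, 180, 150, 130, 100, 80, 70.
  300 → van 1 (new)  [load 300/350]
  300 → van 2 (new)  [load 300/350]
  300 → van 3 (new)  [load 300/350]
  290 → van 4 (new)  [load 290/350]
  250 → van 5 (new)  [load 250/350]
  220 → van 6 (new)  [load 220/350]
  210 → van 7 (new)  [load 210/350]
  190 → van 8 (new)  [load 190/350]
  180 → van 9 (new)  [load 180/350]
  150 → van 8  [load 340/350]
  130 → van 6  [load 350/350]
  100 → van 5  [load 350/350]
  80 → van 7  [load 290/350]
  70 → van 9  [load 250/350]
9 vans opened.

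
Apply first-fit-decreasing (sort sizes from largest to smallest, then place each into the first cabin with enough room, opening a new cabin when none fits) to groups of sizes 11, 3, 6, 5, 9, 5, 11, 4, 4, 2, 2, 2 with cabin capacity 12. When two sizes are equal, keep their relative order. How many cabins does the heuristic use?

Sorted descending: 11, 11, 9, 6, 5, 5, 4, 4, 3, 2, 2, 2.
  11 → cabin 1 (new)  [load 11/12]
  11 → cabin 2 (new)  [load 11/12]
  9 → cabin 3 (new)  [load 9/12]
  6 → cabin 4 (new)  [load 6/12]
  5 → cabin 4  [load 11/12]
  5 → cabin 5 (new)  [load 5/12]
  4 → cabin 5  [load 9/12]
  4 → cabin 6 (new)  [load 4/12]
  3 → cabin 3  [load 12/12]
  2 → cabin 5  [load 11/12]
  2 → cabin 6  [load 6/12]
  2 → cabin 6  [load 8/12]
6 cabins opened.

6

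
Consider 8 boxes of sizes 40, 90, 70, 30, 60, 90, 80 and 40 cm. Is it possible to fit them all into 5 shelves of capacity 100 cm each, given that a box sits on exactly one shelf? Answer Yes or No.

No

Total = 500 cm; ⌈500/100⌉ = 5.
The bound of 5 does not rule out 5, but exhaustive search shows no assignment into 5 shelves of capacity 100 cm exists — the minimum is 6.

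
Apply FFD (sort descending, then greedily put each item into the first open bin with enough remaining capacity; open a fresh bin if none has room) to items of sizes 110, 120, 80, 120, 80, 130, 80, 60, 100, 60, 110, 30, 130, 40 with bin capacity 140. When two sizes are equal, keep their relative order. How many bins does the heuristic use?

Sorted descending: 130, 130, 120, 120, 110, 110, 100, 80, 80, 80, 60, 60, 40, 30.
  130 → bin 1 (new)  [load 130/140]
  130 → bin 2 (new)  [load 130/140]
  120 → bin 3 (new)  [load 120/140]
  120 → bin 4 (new)  [load 120/140]
  110 → bin 5 (new)  [load 110/140]
  110 → bin 6 (new)  [load 110/140]
  100 → bin 7 (new)  [load 100/140]
  80 → bin 8 (new)  [load 80/140]
  80 → bin 9 (new)  [load 80/140]
  80 → bin 10 (new)  [load 80/140]
  60 → bin 8  [load 140/140]
  60 → bin 9  [load 140/140]
  40 → bin 7  [load 140/140]
  30 → bin 5  [load 140/140]
10 bins opened.

10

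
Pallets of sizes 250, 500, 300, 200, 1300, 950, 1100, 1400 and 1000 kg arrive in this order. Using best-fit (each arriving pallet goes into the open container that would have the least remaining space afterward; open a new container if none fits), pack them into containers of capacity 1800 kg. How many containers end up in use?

6

  250 → container 1 (new)  [load 250/1800]
  500 → container 1  [load 750/1800]
  300 → container 1  [load 1050/1800]
  200 → container 1  [load 1250/1800]
  1300 → container 2 (new)  [load 1300/1800]
  950 → container 3 (new)  [load 950/1800]
  1100 → container 4 (new)  [load 1100/1800]
  1400 → container 5 (new)  [load 1400/1800]
  1000 → container 6 (new)  [load 1000/1800]
6 containers opened.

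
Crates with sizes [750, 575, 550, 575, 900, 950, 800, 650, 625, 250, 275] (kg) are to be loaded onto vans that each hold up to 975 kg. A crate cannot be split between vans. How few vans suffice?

9

Total = 950 + 900 + 800 + 750 + 650 + 625 + 575 + 575 + 550 + 275 + 250 = 6900 kg.
Lower bound: ⌈6900/975⌉ = 8 vans.
Also, 9 crates each exceed 975/2 kg, and no two of those can share a van, so at least 9 vans are needed.
A packing using 9 vans:
  van 1: 950 = 950
  van 2: 900 = 900
  van 3: 800 = 800
  van 4: 750 = 750
  van 5: 650 + 275 = 925
  van 6: 625 + 250 = 875
  van 7: 575 = 575
  van 8: 575 = 575
  van 9: 550 = 550
This matches the lower bound, so 9 is optimal.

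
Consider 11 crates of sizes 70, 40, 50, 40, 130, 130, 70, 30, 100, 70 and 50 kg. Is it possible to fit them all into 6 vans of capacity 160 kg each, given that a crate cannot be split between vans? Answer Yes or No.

Yes

A valid assignment using 6 vans:
  van 1: 130 + 30 = 160
  van 2: 130 = 130
  van 3: 100 + 50 = 150
  van 4: 70 + 70 = 140
  van 5: 70 + 50 + 40 = 160
  van 6: 40 = 40
Every load is within 160 kg, so 6 vans suffice.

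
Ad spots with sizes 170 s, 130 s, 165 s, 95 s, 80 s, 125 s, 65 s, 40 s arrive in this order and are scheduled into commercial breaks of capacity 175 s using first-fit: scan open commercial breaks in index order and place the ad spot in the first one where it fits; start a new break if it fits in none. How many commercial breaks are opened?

6

  170 → break 1 (new)  [load 170/175]
  130 → break 2 (new)  [load 130/175]
  165 → break 3 (new)  [load 165/175]
  95 → break 4 (new)  [load 95/175]
  80 → break 4  [load 175/175]
  125 → break 5 (new)  [load 125/175]
  65 → break 6 (new)  [load 65/175]
  40 → break 2  [load 170/175]
6 commercial breaks opened.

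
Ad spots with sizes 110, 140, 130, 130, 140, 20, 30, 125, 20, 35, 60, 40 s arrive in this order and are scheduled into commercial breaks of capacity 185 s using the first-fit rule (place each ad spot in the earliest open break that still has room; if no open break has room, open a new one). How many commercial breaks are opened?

  110 → break 1 (new)  [load 110/185]
  140 → break 2 (new)  [load 140/185]
  130 → break 3 (new)  [load 130/185]
  130 → break 4 (new)  [load 130/185]
  140 → break 5 (new)  [load 140/185]
  20 → break 1  [load 130/185]
  30 → break 1  [load 160/185]
  125 → break 6 (new)  [load 125/185]
  20 → break 1  [load 180/185]
  35 → break 2  [load 175/185]
  60 → break 6  [load 185/185]
  40 → break 3  [load 170/185]
6 commercial breaks opened.

6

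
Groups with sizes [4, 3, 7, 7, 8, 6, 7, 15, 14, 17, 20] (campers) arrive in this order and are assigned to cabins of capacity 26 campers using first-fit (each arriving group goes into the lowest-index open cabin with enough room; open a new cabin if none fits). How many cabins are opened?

6

  4 → cabin 1 (new)  [load 4/26]
  3 → cabin 1  [load 7/26]
  7 → cabin 1  [load 14/26]
  7 → cabin 1  [load 21/26]
  8 → cabin 2 (new)  [load 8/26]
  6 → cabin 2  [load 14/26]
  7 → cabin 2  [load 21/26]
  15 → cabin 3 (new)  [load 15/26]
  14 → cabin 4 (new)  [load 14/26]
  17 → cabin 5 (new)  [load 17/26]
  20 → cabin 6 (new)  [load 20/26]
6 cabins opened.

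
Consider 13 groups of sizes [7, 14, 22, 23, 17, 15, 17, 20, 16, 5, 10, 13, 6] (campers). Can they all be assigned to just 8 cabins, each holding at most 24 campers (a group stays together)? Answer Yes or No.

No

Total = 185 campers; ⌈185/24⌉ = 8.
9 groups each exceed half the capacity and cannot share a cabin, forcing at least 9 cabins.
At least 9 cabins are required, but only 8 are allowed.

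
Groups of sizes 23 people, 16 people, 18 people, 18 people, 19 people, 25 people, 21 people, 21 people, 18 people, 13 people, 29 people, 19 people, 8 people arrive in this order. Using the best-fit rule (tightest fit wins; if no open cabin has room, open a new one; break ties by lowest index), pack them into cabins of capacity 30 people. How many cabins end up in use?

11

  23 → cabin 1 (new)  [load 23/30]
  16 → cabin 2 (new)  [load 16/30]
  18 → cabin 3 (new)  [load 18/30]
  18 → cabin 4 (new)  [load 18/30]
  19 → cabin 5 (new)  [load 19/30]
  25 → cabin 6 (new)  [load 25/30]
  21 → cabin 7 (new)  [load 21/30]
  21 → cabin 8 (new)  [load 21/30]
  18 → cabin 9 (new)  [load 18/30]
  13 → cabin 2  [load 29/30]
  29 → cabin 10 (new)  [load 29/30]
  19 → cabin 11 (new)  [load 19/30]
  8 → cabin 7  [load 29/30]
11 cabins opened.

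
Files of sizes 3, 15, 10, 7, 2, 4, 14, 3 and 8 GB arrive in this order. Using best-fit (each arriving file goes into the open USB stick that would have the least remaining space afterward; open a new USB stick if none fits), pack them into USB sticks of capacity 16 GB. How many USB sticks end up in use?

5

  3 → USB stick 1 (new)  [load 3/16]
  15 → USB stick 2 (new)  [load 15/16]
  10 → USB stick 1  [load 13/16]
  7 → USB stick 3 (new)  [load 7/16]
  2 → USB stick 1  [load 15/16]
  4 → USB stick 3  [load 11/16]
  14 → USB stick 4 (new)  [load 14/16]
  3 → USB stick 3  [load 14/16]
  8 → USB stick 5 (new)  [load 8/16]
5 USB sticks opened.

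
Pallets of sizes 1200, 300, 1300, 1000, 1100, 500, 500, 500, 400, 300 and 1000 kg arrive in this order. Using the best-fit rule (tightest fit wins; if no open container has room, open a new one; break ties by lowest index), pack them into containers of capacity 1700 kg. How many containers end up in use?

6

  1200 → container 1 (new)  [load 1200/1700]
  300 → container 1  [load 1500/1700]
  1300 → container 2 (new)  [load 1300/1700]
  1000 → container 3 (new)  [load 1000/1700]
  1100 → container 4 (new)  [load 1100/1700]
  500 → container 4  [load 1600/1700]
  500 → container 3  [load 1500/1700]
  500 → container 5 (new)  [load 500/1700]
  400 → container 2  [load 1700/1700]
  300 → container 5  [load 800/1700]
  1000 → container 6 (new)  [load 1000/1700]
6 containers opened.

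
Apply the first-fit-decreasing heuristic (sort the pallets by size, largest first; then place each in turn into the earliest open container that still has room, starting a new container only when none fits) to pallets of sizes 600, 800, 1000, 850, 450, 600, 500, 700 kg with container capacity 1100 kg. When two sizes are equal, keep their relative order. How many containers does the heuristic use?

Sorted descending: 1000, 850, 800, 700, 600, 600, 500, 450.
  1000 → container 1 (new)  [load 1000/1100]
  850 → container 2 (new)  [load 850/1100]
  800 → container 3 (new)  [load 800/1100]
  700 → container 4 (new)  [load 700/1100]
  600 → container 5 (new)  [load 600/1100]
  600 → container 6 (new)  [load 600/1100]
  500 → container 5  [load 1100/1100]
  450 → container 6  [load 1050/1100]
6 containers opened.

6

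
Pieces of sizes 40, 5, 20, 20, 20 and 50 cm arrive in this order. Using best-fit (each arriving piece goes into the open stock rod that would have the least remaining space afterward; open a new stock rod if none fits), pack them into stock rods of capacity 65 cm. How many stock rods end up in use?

  40 → stock rod 1 (new)  [load 40/65]
  5 → stock rod 1  [load 45/65]
  20 → stock rod 1  [load 65/65]
  20 → stock rod 2 (new)  [load 20/65]
  20 → stock rod 2  [load 40/65]
  50 → stock rod 3 (new)  [load 50/65]
3 stock rods opened.

3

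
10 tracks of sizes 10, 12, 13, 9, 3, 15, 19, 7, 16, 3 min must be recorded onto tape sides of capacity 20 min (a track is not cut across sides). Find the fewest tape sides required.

Total = 19 + 16 + 15 + 13 + 12 + 10 + 9 + 7 + 3 + 3 = 107 min.
Lower bound: ⌈107/20⌉ = 6 tape sides.
A packing using 6 tape sides:
  side 1: 19 = 19
  side 2: 16 + 3 = 19
  side 3: 15 + 3 = 18
  side 4: 13 + 7 = 20
  side 5: 12 = 12
  side 6: 10 + 9 = 19
This matches the lower bound, so 6 is optimal.

6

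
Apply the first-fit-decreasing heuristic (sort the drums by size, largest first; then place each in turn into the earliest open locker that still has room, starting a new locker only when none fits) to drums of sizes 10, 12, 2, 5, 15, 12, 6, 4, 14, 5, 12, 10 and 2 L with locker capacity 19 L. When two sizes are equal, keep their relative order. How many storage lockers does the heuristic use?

Sorted descending: 15, 14, 12, 12, 12, 10, 10, 6, 5, 5, 4, 2, 2.
  15 → locker 1 (new)  [load 15/19]
  14 → locker 2 (new)  [load 14/19]
  12 → locker 3 (new)  [load 12/19]
  12 → locker 4 (new)  [load 12/19]
  12 → locker 5 (new)  [load 12/19]
  10 → locker 6 (new)  [load 10/19]
  10 → locker 7 (new)  [load 10/19]
  6 → locker 3  [load 18/19]
  5 → locker 2  [load 19/19]
  5 → locker 4  [load 17/19]
  4 → locker 1  [load 19/19]
  2 → locker 4  [load 19/19]
  2 → locker 5  [load 14/19]
7 storage lockers opened.

7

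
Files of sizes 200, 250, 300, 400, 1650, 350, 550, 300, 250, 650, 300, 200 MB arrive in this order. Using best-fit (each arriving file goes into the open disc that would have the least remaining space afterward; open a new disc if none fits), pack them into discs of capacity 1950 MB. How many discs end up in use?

3

  200 → disc 1 (new)  [load 200/1950]
  250 → disc 1  [load 450/1950]
  300 → disc 1  [load 750/1950]
  400 → disc 1  [load 1150/1950]
  1650 → disc 2 (new)  [load 1650/1950]
  350 → disc 1  [load 1500/1950]
  550 → disc 3 (new)  [load 550/1950]
  300 → disc 2  [load 1950/1950]
  250 → disc 1  [load 1750/1950]
  650 → disc 3  [load 1200/1950]
  300 → disc 3  [load 1500/1950]
  200 → disc 1  [load 1950/1950]
3 discs opened.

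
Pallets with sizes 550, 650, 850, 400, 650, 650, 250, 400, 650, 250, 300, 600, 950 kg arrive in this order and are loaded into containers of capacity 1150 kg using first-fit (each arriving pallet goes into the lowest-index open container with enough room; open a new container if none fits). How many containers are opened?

  550 → container 1 (new)  [load 550/1150]
  650 → container 2 (new)  [load 650/1150]
  850 → container 3 (new)  [load 850/1150]
  400 → container 1  [load 950/1150]
  650 → container 4 (new)  [load 650/1150]
  650 → container 5 (new)  [load 650/1150]
  250 → container 2  [load 900/1150]
  400 → container 4  [load 1050/1150]
  650 → container 6 (new)  [load 650/1150]
  250 → container 2  [load 1150/1150]
  300 → container 3  [load 1150/1150]
  600 → container 7 (new)  [load 600/1150]
  950 → container 8 (new)  [load 950/1150]
8 containers opened.

8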